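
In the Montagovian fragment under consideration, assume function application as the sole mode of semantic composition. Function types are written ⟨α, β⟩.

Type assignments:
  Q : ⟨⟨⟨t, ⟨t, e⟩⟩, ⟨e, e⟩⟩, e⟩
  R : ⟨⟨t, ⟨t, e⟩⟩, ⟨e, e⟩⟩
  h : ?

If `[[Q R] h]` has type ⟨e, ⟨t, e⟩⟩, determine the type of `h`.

⟨e, ⟨e, ⟨t, e⟩⟩⟩

[[Q R] h] must have type ⟨e, ⟨t, e⟩⟩. The sister [Q R] has type e; that is not a function onto ⟨e, ⟨t, e⟩⟩, so h must be the functor, of type ⟨e, ⟨e, ⟨t, e⟩⟩⟩.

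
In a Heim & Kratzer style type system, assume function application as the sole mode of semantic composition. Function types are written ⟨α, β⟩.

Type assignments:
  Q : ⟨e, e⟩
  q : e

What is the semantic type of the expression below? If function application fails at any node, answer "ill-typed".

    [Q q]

e

[Q q]: Q is ⟨e, e⟩, q is e; result e.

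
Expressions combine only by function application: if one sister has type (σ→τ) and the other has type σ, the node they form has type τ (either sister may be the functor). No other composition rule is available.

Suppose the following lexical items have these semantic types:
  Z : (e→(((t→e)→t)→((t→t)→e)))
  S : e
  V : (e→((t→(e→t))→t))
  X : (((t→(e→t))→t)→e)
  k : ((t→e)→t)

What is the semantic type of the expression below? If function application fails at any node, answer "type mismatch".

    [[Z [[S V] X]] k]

At [S V], V : (e→((t→(e→t))→t)) takes S : e, giving ((t→(e→t))→t).
At [[S V] X], X : (((t→(e→t))→t)→e) takes [S V] : ((t→(e→t))→t), giving e.
At [Z [[S V] X]], Z : (e→(((t→e)→t)→((t→t)→e))) takes [[S V] X] : e, giving (((t→e)→t)→((t→t)→e)).
At [[Z [[S V] X]] k], [Z [[S V] X]] : (((t→e)→t)→((t→t)→e)) takes k : ((t→e)→t), giving ((t→t)→e).

((t→t)→e)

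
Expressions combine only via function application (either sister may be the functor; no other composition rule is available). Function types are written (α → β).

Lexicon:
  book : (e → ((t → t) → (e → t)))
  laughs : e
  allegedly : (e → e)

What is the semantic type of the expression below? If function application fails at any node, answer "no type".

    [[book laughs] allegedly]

[book laughs] — book of type (e → ((t → t) → (e → t))) combines with laughs of type e: type ((t → t) → (e → t)).
At [[book laughs] allegedly]: neither ((t → t) → (e → t)) nor (e → e) can take the other as argument; the node is ill-typed.

no type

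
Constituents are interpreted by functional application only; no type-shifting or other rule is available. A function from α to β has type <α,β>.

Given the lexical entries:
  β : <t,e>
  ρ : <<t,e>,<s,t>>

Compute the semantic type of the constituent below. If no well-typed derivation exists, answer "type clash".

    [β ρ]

<s,t>

[β ρ]: <<t,e>,<s,t>> applied to <t,e> yields <s,t>.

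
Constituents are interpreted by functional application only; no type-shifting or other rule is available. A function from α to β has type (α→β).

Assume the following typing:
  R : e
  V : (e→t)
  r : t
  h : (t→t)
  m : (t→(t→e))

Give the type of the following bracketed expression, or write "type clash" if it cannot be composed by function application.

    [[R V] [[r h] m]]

[R V]: V is (e→t), R is e; result t.
[r h]: h is (t→t), r is t; result t.
[[r h] m]: m is (t→(t→e)), [r h] is t; result (t→e).
[[R V] [[r h] m]]: [[r h] m] is (t→e), [R V] is t; result e.

e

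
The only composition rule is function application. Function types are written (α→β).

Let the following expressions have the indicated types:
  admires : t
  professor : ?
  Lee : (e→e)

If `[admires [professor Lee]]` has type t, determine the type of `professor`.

For [admires [professor Lee]] to have type t with admires of type t, [professor Lee] must be the function: [professor Lee] : (t→t).
For [professor Lee] to have type (t→t) with Lee of type (e→e), professor must be the function: professor : ((e→e)→(t→t)).

((e→e)→(t→t))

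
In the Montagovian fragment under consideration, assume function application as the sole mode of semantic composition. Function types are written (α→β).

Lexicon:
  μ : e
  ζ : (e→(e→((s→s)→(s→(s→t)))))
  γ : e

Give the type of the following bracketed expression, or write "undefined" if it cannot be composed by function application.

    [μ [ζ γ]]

[ζ γ]: ζ is (e→(e→((s→s)→(s→(s→t))))), γ is e; result (e→((s→s)→(s→(s→t)))).
[μ [ζ γ]]: [ζ γ] is (e→((s→s)→(s→(s→t)))), μ is e; result ((s→s)→(s→(s→t))).

((s→s)→(s→(s→t)))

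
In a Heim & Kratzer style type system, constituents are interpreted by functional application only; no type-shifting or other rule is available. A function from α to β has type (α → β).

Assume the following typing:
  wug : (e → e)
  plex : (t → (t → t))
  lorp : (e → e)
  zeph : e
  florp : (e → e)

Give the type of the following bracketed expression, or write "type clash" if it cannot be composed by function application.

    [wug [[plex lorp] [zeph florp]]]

[plex lorp]: (t → (t → t)) and (e → e) cannot combine by function application — type clash.

type clash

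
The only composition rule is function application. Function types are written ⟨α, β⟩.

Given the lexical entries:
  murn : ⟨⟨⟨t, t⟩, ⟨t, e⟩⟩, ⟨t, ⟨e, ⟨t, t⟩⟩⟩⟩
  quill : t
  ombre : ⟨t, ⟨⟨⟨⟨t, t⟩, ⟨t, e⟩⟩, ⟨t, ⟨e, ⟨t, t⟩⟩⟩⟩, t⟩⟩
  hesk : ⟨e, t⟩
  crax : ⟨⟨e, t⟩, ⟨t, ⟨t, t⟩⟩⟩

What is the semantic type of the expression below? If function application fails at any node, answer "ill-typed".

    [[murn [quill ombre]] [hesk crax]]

[quill ombre]: functor ombre : ⟨t, ⟨⟨⟨⟨t, t⟩, ⟨t, e⟩⟩, ⟨t, ⟨e, ⟨t, t⟩⟩⟩⟩, t⟩⟩, argument quill : t; result ⟨⟨⟨⟨t, t⟩, ⟨t, e⟩⟩, ⟨t, ⟨e, ⟨t, t⟩⟩⟩⟩, t⟩.
[murn [quill ombre]]: functor [quill ombre] : ⟨⟨⟨⟨t, t⟩, ⟨t, e⟩⟩, ⟨t, ⟨e, ⟨t, t⟩⟩⟩⟩, t⟩, argument murn : ⟨⟨⟨t, t⟩, ⟨t, e⟩⟩, ⟨t, ⟨e, ⟨t, t⟩⟩⟩⟩; result t.
[hesk crax]: functor crax : ⟨⟨e, t⟩, ⟨t, ⟨t, t⟩⟩⟩, argument hesk : ⟨e, t⟩; result ⟨t, ⟨t, t⟩⟩.
[[murn [quill ombre]] [hesk crax]]: functor [hesk crax] : ⟨t, ⟨t, t⟩⟩, argument [murn [quill ombre]] : t; result ⟨t, t⟩.

⟨t, t⟩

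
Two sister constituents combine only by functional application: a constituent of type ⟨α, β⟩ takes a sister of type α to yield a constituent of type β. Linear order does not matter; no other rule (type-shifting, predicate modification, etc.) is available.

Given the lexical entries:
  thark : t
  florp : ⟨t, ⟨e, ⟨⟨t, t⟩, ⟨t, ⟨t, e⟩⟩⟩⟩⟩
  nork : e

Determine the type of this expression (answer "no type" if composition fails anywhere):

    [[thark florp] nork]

⟨⟨t, t⟩, ⟨t, ⟨t, e⟩⟩⟩

At [thark florp], florp : ⟨t, ⟨e, ⟨⟨t, t⟩, ⟨t, ⟨t, e⟩⟩⟩⟩⟩ takes thark : t, giving ⟨e, ⟨⟨t, t⟩, ⟨t, ⟨t, e⟩⟩⟩⟩.
At [[thark florp] nork], [thark florp] : ⟨e, ⟨⟨t, t⟩, ⟨t, ⟨t, e⟩⟩⟩⟩ takes nork : e, giving ⟨⟨t, t⟩, ⟨t, ⟨t, e⟩⟩⟩.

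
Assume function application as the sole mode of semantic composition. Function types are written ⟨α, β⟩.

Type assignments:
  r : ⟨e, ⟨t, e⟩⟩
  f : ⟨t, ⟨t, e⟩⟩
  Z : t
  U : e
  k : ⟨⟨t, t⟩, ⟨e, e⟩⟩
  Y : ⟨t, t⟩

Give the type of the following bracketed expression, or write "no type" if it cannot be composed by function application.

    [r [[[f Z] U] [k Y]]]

no type

[f Z]: ⟨t, ⟨t, e⟩⟩ applied to t yields ⟨t, e⟩.
At [[f Z] U]: neither ⟨t, e⟩ nor e can take the other as argument; the node is ill-typed.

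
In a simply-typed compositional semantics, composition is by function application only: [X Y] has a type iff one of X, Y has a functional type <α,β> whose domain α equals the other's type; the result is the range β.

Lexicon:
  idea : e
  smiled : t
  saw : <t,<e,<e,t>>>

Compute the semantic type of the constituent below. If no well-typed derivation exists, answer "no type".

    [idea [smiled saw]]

<e,t>

[smiled saw]: saw is <t,<e,<e,t>>>, smiled is t; result <e,<e,t>>.
[idea [smiled saw]]: [smiled saw] is <e,<e,t>>, idea is e; result <e,t>.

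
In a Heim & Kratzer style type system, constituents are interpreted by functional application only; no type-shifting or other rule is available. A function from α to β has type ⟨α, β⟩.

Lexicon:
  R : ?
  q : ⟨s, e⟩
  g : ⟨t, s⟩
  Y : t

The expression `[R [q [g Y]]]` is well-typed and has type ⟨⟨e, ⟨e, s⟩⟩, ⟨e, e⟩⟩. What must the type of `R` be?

⟨e, ⟨⟨e, ⟨e, s⟩⟩, ⟨e, e⟩⟩⟩

At [R [q [g Y]]] (required: ⟨⟨e, ⟨e, s⟩⟩, ⟨e, e⟩⟩): [q [g Y]] is e, which is not a function with range ⟨⟨e, ⟨e, s⟩⟩, ⟨e, e⟩⟩; hence R is the functor — type ⟨e, ⟨⟨e, ⟨e, s⟩⟩, ⟨e, e⟩⟩⟩.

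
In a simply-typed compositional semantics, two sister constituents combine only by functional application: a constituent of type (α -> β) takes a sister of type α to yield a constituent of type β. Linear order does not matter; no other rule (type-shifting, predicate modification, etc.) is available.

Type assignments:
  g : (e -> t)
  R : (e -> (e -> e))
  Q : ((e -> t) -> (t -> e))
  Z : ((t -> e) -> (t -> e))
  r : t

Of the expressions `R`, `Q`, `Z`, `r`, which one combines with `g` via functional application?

Q

R : (e -> (e -> e)) — does not combine with g.
Q — combines: Q : ((e -> t) -> (t -> e)) takes g : (e -> t) as argument, giving (t -> e).
Z : ((t -> e) -> (t -> e)) — does not combine with g.
r : t — does not combine with g.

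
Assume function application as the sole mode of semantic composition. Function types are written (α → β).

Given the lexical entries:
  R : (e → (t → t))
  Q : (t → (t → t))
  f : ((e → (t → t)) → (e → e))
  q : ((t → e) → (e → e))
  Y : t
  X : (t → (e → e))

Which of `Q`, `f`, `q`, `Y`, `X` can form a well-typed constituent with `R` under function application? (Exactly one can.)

f

Q : (t → (t → t)) — R needs e; Q needs t; neither fits.
f — combines: f : ((e → (t → t)) → (e → e)) takes R : (e → (t → t)) as argument, giving (e → e).
q : ((t → e) → (e → e)) — R needs e; q needs (t → e); neither fits.
Y : t — R needs e; Y needs nothing (atomic); neither fits.
X : (t → (e → e)) — R needs e; X needs t; neither fits.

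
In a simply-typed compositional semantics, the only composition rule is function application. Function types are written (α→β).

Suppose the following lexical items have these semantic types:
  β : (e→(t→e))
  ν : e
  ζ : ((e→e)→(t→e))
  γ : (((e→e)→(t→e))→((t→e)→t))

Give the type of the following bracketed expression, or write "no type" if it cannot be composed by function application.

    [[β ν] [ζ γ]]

t

[β ν]: (e→(t→e)) applied to e yields (t→e).
[ζ γ]: (((e→e)→(t→e))→((t→e)→t)) applied to ((e→e)→(t→e)) yields ((t→e)→t).
[[β ν] [ζ γ]]: ((t→e)→t) applied to (t→e) yields t.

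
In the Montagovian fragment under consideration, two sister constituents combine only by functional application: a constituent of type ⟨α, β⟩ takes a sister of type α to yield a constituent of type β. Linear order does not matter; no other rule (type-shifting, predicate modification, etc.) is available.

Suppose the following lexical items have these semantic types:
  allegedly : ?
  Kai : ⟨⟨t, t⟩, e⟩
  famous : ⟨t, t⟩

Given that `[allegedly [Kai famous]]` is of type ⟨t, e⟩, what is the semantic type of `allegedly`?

⟨e, ⟨t, e⟩⟩

[allegedly [Kai famous]] must have type ⟨t, e⟩. The sister [Kai famous] has type e; that is not a function onto ⟨t, e⟩, so allegedly must be the functor, of type ⟨e, ⟨t, e⟩⟩.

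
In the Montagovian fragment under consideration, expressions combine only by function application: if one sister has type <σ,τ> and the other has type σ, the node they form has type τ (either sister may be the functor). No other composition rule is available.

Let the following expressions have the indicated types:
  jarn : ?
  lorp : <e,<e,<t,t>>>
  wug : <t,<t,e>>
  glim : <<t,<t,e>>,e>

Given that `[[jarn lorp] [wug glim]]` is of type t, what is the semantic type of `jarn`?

At [[jarn lorp] [wug glim]] (required: t): [wug glim] is e, which is not a function with range t; hence [jarn lorp] is the functor — type <e,t>.
At [jarn lorp] (required: <e,t>): lorp is <e,<e,<t,t>>>, which is not a function with range <e,t>; hence jarn is the functor — type <<e,<e,<t,t>>>,<e,t>>.

<<e,<e,<t,t>>>,<e,t>>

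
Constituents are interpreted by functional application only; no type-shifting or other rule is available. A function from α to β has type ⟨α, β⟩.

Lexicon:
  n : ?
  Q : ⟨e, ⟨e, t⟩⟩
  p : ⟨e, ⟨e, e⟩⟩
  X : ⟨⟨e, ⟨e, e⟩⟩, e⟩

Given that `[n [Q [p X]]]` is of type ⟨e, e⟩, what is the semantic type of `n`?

[n [Q [p X]]] is required to be ⟨e, e⟩. [Q [p X]] : ⟨e, t⟩ cannot yield ⟨e, e⟩ as functor, so n : ⟨⟨e, t⟩, ⟨e, e⟩⟩.

⟨⟨e, t⟩, ⟨e, e⟩⟩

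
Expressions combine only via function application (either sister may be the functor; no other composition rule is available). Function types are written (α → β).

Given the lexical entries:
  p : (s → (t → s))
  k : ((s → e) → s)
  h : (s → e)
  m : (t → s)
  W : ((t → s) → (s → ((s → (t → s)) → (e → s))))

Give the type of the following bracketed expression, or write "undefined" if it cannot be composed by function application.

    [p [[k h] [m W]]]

[k h] — k of type ((s → e) → s) combines with h of type (s → e): type s.
[m W] — W of type ((t → s) → (s → ((s → (t → s)) → (e → s)))) combines with m of type (t → s): type (s → ((s → (t → s)) → (e → s))).
[[k h] [m W]] — [m W] of type (s → ((s → (t → s)) → (e → s))) combines with [k h] of type s: type ((s → (t → s)) → (e → s)).
[p [[k h] [m W]]] — [[k h] [m W]] of type ((s → (t → s)) → (e → s)) combines with p of type (s → (t → s)): type (e → s).

(e → s)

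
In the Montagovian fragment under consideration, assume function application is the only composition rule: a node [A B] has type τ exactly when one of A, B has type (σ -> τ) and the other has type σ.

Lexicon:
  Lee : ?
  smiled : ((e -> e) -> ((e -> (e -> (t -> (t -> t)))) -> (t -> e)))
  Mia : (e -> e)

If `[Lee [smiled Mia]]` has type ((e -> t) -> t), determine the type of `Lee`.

At [Lee [smiled Mia]] (required: ((e -> t) -> t)): [smiled Mia] is ((e -> (e -> (t -> (t -> t)))) -> (t -> e)), which is not a function with range ((e -> t) -> t); hence Lee is the functor — type (((e -> (e -> (t -> (t -> t)))) -> (t -> e)) -> ((e -> t) -> t)).

(((e -> (e -> (t -> (t -> t)))) -> (t -> e)) -> ((e -> t) -> t))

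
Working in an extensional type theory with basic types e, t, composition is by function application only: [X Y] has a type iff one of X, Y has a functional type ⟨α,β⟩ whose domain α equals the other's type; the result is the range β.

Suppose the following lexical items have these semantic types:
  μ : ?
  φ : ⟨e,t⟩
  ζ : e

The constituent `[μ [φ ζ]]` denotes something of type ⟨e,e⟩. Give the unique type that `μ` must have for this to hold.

For [μ [φ ζ]] to have type ⟨e,e⟩ with [φ ζ] of type t, μ must be the function: μ : ⟨t,⟨e,e⟩⟩.

⟨t,⟨e,e⟩⟩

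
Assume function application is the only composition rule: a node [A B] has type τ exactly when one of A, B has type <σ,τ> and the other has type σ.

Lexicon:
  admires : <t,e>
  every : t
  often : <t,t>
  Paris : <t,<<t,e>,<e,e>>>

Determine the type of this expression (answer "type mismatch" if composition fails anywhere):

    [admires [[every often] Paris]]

[every often]: <t,t> applied to t yields t.
[[every often] Paris]: <t,<<t,e>,<e,e>>> applied to t yields <<t,e>,<e,e>>.
[admires [[every often] Paris]]: <<t,e>,<e,e>> applied to <t,e> yields <e,e>.

<e,e>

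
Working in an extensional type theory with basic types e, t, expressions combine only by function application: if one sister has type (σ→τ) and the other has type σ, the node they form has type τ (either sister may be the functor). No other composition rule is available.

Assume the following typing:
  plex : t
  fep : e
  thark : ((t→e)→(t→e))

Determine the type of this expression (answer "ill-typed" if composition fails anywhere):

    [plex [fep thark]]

[fep thark]: e and ((t→e)→(t→e)) cannot combine by function application — type clash.

ill-typed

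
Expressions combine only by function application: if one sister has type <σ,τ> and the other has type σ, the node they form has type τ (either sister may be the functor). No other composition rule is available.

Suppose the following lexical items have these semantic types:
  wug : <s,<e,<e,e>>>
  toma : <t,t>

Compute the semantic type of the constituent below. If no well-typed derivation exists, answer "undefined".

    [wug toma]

At [wug toma]: neither <s,<e,<e,e>>> nor <t,t> can take the other as argument; the node is ill-typed.

undefined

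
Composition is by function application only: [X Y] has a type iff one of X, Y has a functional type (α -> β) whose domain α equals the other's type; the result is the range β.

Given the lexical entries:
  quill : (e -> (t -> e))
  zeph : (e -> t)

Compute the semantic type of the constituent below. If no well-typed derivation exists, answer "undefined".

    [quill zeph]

[quill zeph]: (e -> (t -> e)) and (e -> t) cannot combine by function application — type clash.

undefined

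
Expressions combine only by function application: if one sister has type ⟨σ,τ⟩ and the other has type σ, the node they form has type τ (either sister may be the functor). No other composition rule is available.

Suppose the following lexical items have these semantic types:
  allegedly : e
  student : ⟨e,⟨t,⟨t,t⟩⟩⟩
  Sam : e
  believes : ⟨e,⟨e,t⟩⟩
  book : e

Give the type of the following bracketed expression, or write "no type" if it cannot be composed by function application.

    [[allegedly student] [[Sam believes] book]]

⟨t,t⟩

[allegedly student]: student is ⟨e,⟨t,⟨t,t⟩⟩⟩, allegedly is e; result ⟨t,⟨t,t⟩⟩.
[Sam believes]: believes is ⟨e,⟨e,t⟩⟩, Sam is e; result ⟨e,t⟩.
[[Sam believes] book]: [Sam believes] is ⟨e,t⟩, book is e; result t.
[[allegedly student] [[Sam believes] book]]: [allegedly student] is ⟨t,⟨t,t⟩⟩, [[Sam believes] book] is t; result ⟨t,t⟩.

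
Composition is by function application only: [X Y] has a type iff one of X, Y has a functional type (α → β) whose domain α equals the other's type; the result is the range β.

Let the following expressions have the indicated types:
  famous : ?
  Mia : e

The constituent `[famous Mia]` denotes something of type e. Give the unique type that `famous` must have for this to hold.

(e → e)

[famous Mia] is required to be e. Mia : e cannot yield e as functor, so famous : (e → e).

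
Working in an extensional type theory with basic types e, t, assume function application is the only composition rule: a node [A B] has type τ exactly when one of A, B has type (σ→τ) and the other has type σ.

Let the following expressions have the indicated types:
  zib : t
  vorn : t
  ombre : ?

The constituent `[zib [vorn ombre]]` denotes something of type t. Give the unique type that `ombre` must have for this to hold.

(t→(t→t))

For [zib [vorn ombre]] to have type t with zib of type t, [vorn ombre] must be the function: [vorn ombre] : (t→t).
For [vorn ombre] to have type (t→t) with vorn of type t, ombre must be the function: ombre : (t→(t→t)).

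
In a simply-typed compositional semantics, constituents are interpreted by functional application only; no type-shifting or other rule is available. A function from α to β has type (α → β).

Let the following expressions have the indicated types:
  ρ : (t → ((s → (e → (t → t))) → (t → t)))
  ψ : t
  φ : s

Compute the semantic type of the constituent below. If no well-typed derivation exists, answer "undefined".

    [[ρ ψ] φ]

[ρ ψ]: functor ρ : (t → ((s → (e → (t → t))) → (t → t))), argument ψ : t; result ((s → (e → (t → t))) → (t → t)).
[[ρ ψ] φ]: ((s → (e → (t → t))) → (t → t)) and s cannot combine by function application — type clash.

undefined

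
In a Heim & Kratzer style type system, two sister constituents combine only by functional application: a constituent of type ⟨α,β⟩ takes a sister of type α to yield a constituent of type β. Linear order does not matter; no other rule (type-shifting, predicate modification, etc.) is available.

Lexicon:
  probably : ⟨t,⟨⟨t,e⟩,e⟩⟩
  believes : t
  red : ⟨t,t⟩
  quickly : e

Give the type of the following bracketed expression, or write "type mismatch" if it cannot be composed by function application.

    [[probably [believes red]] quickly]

[believes red]: functor red : ⟨t,t⟩, argument believes : t; result t.
[probably [believes red]]: functor probably : ⟨t,⟨⟨t,e⟩,e⟩⟩, argument [believes red] : t; result ⟨⟨t,e⟩,e⟩.
[[probably [believes red]] quickly]: ⟨⟨t,e⟩,e⟩ and e cannot combine by function application — type clash.

type mismatch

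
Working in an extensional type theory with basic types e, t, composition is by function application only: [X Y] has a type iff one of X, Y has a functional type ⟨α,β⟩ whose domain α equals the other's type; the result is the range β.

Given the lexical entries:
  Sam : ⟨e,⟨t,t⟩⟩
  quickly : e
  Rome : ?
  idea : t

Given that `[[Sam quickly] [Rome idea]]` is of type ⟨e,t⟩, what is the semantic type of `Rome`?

[[Sam quickly] [Rome idea]] must have type ⟨e,t⟩. The sister [Sam quickly] has type ⟨t,t⟩; that is not a function onto ⟨e,t⟩, so [Rome idea] must be the functor, of type ⟨⟨t,t⟩,⟨e,t⟩⟩.
[Rome idea] must have type ⟨⟨t,t⟩,⟨e,t⟩⟩. The sister idea has type t; that is not a function onto ⟨⟨t,t⟩,⟨e,t⟩⟩, so Rome must be the functor, of type ⟨t,⟨⟨t,t⟩,⟨e,t⟩⟩⟩.

⟨t,⟨⟨t,t⟩,⟨e,t⟩⟩⟩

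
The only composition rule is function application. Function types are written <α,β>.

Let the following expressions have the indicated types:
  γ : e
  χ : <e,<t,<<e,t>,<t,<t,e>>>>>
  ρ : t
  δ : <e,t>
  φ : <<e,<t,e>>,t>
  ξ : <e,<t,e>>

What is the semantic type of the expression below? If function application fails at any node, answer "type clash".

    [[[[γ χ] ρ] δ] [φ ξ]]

<t,e>

[γ χ]: functor χ : <e,<t,<<e,t>,<t,<t,e>>>>>, argument γ : e; result <t,<<e,t>,<t,<t,e>>>>.
[[γ χ] ρ]: functor [γ χ] : <t,<<e,t>,<t,<t,e>>>>, argument ρ : t; result <<e,t>,<t,<t,e>>>.
[[[γ χ] ρ] δ]: functor [[γ χ] ρ] : <<e,t>,<t,<t,e>>>, argument δ : <e,t>; result <t,<t,e>>.
[φ ξ]: functor φ : <<e,<t,e>>,t>, argument ξ : <e,<t,e>>; result t.
[[[[γ χ] ρ] δ] [φ ξ]]: functor [[[γ χ] ρ] δ] : <t,<t,e>>, argument [φ ξ] : t; result <t,e>.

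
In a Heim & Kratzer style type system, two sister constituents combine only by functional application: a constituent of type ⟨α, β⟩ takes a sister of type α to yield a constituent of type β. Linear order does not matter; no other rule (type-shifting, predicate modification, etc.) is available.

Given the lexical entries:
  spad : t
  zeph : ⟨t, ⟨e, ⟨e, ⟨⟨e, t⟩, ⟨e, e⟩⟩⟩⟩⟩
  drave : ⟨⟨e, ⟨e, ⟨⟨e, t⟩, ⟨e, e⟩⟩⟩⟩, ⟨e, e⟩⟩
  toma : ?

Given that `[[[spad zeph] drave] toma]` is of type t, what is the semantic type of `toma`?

⟨⟨e, e⟩, t⟩

[[[spad zeph] drave] toma] must have type t. The sister [[spad zeph] drave] has type ⟨e, e⟩; that is not a function onto t, so toma must be the functor, of type ⟨⟨e, e⟩, t⟩.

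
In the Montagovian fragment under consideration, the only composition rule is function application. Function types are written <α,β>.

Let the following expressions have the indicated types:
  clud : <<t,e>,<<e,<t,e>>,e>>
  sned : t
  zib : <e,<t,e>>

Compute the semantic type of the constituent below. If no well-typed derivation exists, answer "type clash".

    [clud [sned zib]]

[sned zib]: t with <e,<t,e>> — neither is a function whose domain matches the other; composition fails here.

type clash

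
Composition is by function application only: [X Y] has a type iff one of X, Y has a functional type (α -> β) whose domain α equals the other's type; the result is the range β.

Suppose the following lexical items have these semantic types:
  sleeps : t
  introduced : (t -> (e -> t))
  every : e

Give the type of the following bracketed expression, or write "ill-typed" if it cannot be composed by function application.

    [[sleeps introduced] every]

t

[sleeps introduced]: functor introduced : (t -> (e -> t)), argument sleeps : t; result (e -> t).
[[sleeps introduced] every]: functor [sleeps introduced] : (e -> t), argument every : e; result t.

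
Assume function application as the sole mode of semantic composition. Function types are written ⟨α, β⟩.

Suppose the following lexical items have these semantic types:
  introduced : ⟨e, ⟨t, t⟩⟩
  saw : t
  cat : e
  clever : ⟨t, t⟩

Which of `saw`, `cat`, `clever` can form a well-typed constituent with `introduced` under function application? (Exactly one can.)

cat

saw : t — neither side's domain matches the other.
cat — combines: introduced : ⟨e, ⟨t, t⟩⟩ takes cat : e as argument, giving ⟨t, t⟩.
clever : ⟨t, t⟩ — neither side's domain matches the other.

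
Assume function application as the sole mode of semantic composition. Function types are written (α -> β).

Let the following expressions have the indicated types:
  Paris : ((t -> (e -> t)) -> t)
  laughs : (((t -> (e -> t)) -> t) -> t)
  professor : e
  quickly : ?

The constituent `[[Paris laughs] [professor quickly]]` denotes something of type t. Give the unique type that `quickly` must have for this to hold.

[[Paris laughs] [professor quickly]] is required to be t. [Paris laughs] : t cannot yield t as functor, so [professor quickly] : (t -> t).
[professor quickly] is required to be (t -> t). professor : e cannot yield (t -> t) as functor, so quickly : (e -> (t -> t)).

(e -> (t -> t))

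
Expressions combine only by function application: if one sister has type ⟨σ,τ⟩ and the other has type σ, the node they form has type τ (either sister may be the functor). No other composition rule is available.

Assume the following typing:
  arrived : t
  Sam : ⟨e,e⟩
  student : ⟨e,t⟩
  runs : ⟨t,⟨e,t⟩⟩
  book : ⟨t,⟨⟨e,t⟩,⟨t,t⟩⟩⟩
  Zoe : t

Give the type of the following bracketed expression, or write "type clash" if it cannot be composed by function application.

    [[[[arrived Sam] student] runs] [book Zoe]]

[arrived Sam]: t with ⟨e,e⟩ — neither is a function whose domain matches the other; composition fails here.

type clash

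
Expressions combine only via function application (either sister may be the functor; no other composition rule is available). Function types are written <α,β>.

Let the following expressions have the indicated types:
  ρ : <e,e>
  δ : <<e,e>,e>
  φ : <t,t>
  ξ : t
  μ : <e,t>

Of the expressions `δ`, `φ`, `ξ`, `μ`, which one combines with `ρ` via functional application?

δ — combines: δ : <<e,e>,e> takes ρ : <e,e> as argument, giving e.
φ : <t,t> — neither side's domain matches the other.
ξ : t — neither side's domain matches the other.
μ : <e,t> — neither side's domain matches the other.

δ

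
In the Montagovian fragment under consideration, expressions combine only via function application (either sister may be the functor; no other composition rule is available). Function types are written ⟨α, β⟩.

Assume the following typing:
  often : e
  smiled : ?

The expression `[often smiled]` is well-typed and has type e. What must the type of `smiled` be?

⟨e, e⟩

At [often smiled] (required: e): often is e, which is not a function with range e; hence smiled is the functor — type ⟨e, e⟩.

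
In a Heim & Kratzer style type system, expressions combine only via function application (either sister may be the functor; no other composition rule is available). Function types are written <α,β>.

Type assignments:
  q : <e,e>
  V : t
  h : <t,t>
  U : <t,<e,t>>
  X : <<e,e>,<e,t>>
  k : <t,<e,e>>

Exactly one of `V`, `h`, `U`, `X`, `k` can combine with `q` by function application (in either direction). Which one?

X

V : t — does not combine with q.
h : <t,t> — does not combine with q.
U : <t,<e,t>> — does not combine with q.
X — combines: X : <<e,e>,<e,t>> takes q : <e,e> as argument, giving <e,t>.
k : <t,<e,e>> — does not combine with q.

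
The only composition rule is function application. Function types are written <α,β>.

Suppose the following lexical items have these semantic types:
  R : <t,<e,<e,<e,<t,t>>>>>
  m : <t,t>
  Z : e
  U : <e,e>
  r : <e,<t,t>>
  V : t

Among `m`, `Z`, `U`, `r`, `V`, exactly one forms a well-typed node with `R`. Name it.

m : <t,t> — neither side's domain matches the other.
Z : e — neither side's domain matches the other.
U : <e,e> — neither side's domain matches the other.
r : <e,<t,t>> — neither side's domain matches the other.
V — combines: R : <t,<e,<e,<e,<t,t>>>>> takes V : t as argument, giving <e,<e,<e,<t,t>>>>.

V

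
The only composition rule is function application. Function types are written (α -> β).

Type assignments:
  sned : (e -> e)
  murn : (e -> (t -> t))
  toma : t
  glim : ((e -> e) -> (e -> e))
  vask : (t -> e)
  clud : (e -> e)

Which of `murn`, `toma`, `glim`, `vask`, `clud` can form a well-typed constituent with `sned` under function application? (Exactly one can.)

glim

murn : (e -> (t -> t)) — does not combine with sned.
toma : t — does not combine with sned.
glim — combines: glim : ((e -> e) -> (e -> e)) takes sned : (e -> e) as argument, giving (e -> e).
vask : (t -> e) — does not combine with sned.
clud : (e -> e) — does not combine with sned.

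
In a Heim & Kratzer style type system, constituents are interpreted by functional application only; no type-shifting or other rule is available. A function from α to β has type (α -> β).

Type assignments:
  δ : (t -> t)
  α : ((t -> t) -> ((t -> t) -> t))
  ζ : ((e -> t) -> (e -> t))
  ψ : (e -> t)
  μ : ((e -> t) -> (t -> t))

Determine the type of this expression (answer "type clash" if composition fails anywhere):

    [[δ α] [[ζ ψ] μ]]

t

[δ α]: functor α : ((t -> t) -> ((t -> t) -> t)), argument δ : (t -> t); result ((t -> t) -> t).
[ζ ψ]: functor ζ : ((e -> t) -> (e -> t)), argument ψ : (e -> t); result (e -> t).
[[ζ ψ] μ]: functor μ : ((e -> t) -> (t -> t)), argument [ζ ψ] : (e -> t); result (t -> t).
[[δ α] [[ζ ψ] μ]]: functor [δ α] : ((t -> t) -> t), argument [[ζ ψ] μ] : (t -> t); result t.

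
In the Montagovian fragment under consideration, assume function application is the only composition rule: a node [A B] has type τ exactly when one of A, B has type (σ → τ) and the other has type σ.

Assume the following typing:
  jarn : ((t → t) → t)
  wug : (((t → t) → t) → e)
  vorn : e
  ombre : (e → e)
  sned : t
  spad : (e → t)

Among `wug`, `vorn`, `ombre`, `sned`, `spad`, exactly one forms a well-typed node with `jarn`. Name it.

wug

wug — combines: wug : (((t → t) → t) → e) takes jarn : ((t → t) → t) as argument, giving e.
vorn : e — does not combine with jarn.
ombre : (e → e) — does not combine with jarn.
sned : t — does not combine with jarn.
spad : (e → t) — does not combine with jarn.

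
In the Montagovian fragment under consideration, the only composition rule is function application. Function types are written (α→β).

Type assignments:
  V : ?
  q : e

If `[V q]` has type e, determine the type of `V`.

(e→e)

At [V q] (required: e): q is e, which is not a function with range e; hence V is the functor — type (e→e).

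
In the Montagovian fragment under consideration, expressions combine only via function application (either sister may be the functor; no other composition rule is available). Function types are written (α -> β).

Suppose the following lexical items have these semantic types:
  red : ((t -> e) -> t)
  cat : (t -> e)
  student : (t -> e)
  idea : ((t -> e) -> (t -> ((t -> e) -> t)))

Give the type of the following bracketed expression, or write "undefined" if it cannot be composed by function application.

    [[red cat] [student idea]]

At [red cat], red : ((t -> e) -> t) takes cat : (t -> e), giving t.
At [student idea], idea : ((t -> e) -> (t -> ((t -> e) -> t))) takes student : (t -> e), giving (t -> ((t -> e) -> t)).
At [[red cat] [student idea]], [student idea] : (t -> ((t -> e) -> t)) takes [red cat] : t, giving ((t -> e) -> t).

((t -> e) -> t)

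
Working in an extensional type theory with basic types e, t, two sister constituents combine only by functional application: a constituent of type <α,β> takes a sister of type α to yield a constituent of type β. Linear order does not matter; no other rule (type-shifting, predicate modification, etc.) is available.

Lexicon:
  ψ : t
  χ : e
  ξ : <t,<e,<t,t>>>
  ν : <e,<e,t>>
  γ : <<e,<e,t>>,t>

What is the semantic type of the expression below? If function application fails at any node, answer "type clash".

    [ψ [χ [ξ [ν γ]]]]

[ν γ]: <<e,<e,t>>,t> applied to <e,<e,t>> yields t.
[ξ [ν γ]]: <t,<e,<t,t>>> applied to t yields <e,<t,t>>.
[χ [ξ [ν γ]]]: <e,<t,t>> applied to e yields <t,t>.
[ψ [χ [ξ [ν γ]]]]: <t,t> applied to t yields t.

t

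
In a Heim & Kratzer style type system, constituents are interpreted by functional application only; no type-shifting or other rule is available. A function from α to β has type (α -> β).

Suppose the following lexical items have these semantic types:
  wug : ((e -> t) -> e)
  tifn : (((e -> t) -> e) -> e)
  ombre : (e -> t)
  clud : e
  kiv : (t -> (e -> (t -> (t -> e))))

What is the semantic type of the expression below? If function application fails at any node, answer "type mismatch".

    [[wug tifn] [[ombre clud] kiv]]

[wug tifn] — tifn of type (((e -> t) -> e) -> e) combines with wug of type ((e -> t) -> e): type e.
[ombre clud] — ombre of type (e -> t) combines with clud of type e: type t.
[[ombre clud] kiv] — kiv of type (t -> (e -> (t -> (t -> e)))) combines with [ombre clud] of type t: type (e -> (t -> (t -> e))).
[[wug tifn] [[ombre clud] kiv]] — [[ombre clud] kiv] of type (e -> (t -> (t -> e))) combines with [wug tifn] of type e: type (t -> (t -> e)).

(t -> (t -> e))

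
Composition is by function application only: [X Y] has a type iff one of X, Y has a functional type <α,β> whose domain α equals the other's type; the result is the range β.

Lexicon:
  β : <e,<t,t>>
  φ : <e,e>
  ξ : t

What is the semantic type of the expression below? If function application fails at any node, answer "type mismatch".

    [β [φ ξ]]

type mismatch

[φ ξ]: <e,e> and t cannot combine by function application — type clash.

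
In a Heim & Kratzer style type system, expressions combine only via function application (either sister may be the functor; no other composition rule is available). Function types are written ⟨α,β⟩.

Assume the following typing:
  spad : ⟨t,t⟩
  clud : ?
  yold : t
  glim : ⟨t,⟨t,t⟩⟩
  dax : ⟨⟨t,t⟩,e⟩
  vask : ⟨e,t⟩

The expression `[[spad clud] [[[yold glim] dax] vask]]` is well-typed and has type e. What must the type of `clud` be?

⟨⟨t,t⟩,⟨t,e⟩⟩

For [[spad clud] [[[yold glim] dax] vask]] to have type e with [[[yold glim] dax] vask] of type t, [spad clud] must be the function: [spad clud] : ⟨t,e⟩.
For [spad clud] to have type ⟨t,e⟩ with spad of type ⟨t,t⟩, clud must be the function: clud : ⟨⟨t,t⟩,⟨t,e⟩⟩.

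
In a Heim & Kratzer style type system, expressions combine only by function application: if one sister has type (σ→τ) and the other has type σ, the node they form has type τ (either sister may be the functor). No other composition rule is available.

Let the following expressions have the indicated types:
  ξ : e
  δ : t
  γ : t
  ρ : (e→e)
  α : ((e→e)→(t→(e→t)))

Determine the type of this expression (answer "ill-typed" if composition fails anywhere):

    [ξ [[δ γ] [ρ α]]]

ill-typed

[δ γ]: t and t cannot combine by function application — type clash.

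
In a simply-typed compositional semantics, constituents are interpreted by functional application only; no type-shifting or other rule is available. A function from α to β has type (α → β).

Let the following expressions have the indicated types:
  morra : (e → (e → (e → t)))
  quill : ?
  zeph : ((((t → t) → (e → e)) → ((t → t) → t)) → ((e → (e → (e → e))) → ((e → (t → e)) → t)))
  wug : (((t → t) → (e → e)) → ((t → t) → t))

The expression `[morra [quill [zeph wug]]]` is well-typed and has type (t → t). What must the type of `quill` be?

(((e → (e → (e → e))) → ((e → (t → e)) → t)) → ((e → (e → (e → t))) → (t → t)))

[morra [quill [zeph wug]]] must have type (t → t). The sister morra has type (e → (e → (e → t))); that is not a function onto (t → t), so [quill [zeph wug]] must be the functor, of type ((e → (e → (e → t))) → (t → t)).
[quill [zeph wug]] must have type ((e → (e → (e → t))) → (t → t)). The sister [zeph wug] has type ((e → (e → (e → e))) → ((e → (t → e)) → t)); that is not a function onto ((e → (e → (e → t))) → (t → t)), so quill must be the functor, of type (((e → (e → (e → e))) → ((e → (t → e)) → t)) → ((e → (e → (e → t))) → (t → t))).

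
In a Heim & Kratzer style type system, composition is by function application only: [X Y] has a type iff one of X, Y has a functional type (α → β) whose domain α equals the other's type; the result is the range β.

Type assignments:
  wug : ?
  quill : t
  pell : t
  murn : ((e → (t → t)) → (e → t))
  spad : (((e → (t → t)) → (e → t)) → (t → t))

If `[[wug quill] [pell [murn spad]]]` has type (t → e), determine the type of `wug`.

[[wug quill] [pell [murn spad]]] must have type (t → e). The sister [pell [murn spad]] has type t; that is not a function onto (t → e), so [wug quill] must be the functor, of type (t → (t → e)).
[wug quill] must have type (t → (t → e)). The sister quill has type t; that is not a function onto (t → (t → e)), so wug must be the functor, of type (t → (t → (t → e))).

(t → (t → (t → e)))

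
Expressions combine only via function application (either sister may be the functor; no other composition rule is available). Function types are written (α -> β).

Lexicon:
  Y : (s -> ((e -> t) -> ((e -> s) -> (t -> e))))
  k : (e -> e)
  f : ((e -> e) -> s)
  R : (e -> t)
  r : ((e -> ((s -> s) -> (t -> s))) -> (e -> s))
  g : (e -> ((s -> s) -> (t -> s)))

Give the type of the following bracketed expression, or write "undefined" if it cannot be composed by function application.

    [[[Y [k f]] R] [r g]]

[k f]: functor f : ((e -> e) -> s), argument k : (e -> e); result s.
[Y [k f]]: functor Y : (s -> ((e -> t) -> ((e -> s) -> (t -> e)))), argument [k f] : s; result ((e -> t) -> ((e -> s) -> (t -> e))).
[[Y [k f]] R]: functor [Y [k f]] : ((e -> t) -> ((e -> s) -> (t -> e))), argument R : (e -> t); result ((e -> s) -> (t -> e)).
[r g]: functor r : ((e -> ((s -> s) -> (t -> s))) -> (e -> s)), argument g : (e -> ((s -> s) -> (t -> s))); result (e -> s).
[[[Y [k f]] R] [r g]]: functor [[Y [k f]] R] : ((e -> s) -> (t -> e)), argument [r g] : (e -> s); result (t -> e).

(t -> e)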